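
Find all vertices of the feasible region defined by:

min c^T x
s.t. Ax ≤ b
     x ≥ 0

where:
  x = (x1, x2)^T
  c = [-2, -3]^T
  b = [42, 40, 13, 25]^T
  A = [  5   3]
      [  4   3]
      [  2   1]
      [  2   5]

(0, 0), (6.5, 0), (5, 3), (0, 5)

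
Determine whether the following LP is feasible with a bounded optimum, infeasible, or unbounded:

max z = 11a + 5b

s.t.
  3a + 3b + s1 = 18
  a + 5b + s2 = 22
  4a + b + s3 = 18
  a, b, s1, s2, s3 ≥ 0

Feasible with a bounded optimal solution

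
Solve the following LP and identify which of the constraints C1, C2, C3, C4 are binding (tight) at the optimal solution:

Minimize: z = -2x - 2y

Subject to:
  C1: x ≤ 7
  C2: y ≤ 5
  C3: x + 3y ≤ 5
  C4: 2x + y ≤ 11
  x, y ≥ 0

At x = 5, y = 0, compute slack b - a·x for each constraint:
  C1: 7 − 5 = 2  (slack)
  C2: 5 − 0 = 5  (slack)
  C3: 5 − 5 = 0  (binding)
  C4: 11 − 10 = 1  (slack)

Optimal: x = 5, y = 0
Binding: C3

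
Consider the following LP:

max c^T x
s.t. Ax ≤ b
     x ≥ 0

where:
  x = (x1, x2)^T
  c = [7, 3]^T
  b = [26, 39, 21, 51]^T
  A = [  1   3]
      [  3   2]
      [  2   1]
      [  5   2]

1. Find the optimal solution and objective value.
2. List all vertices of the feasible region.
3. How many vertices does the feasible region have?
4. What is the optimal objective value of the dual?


1. x1 = 9, x2 = 3, z = 72
2. (0, 0), (10.2, 0), (9, 3), (7.4, 6.2), (0, 8.667)
3. 5
4. 72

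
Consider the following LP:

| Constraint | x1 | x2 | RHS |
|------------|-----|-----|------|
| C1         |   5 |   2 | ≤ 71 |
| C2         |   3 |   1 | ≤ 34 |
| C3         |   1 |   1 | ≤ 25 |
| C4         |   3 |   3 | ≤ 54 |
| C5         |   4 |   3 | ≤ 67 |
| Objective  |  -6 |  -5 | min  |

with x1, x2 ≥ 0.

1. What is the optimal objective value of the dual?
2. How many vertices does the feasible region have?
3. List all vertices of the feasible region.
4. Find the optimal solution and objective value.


1. -98
2. 4
3. (0, 0), (11.33, 0), (8, 10), (0, 18)
4. x1 = 8, x2 = 10, z = -98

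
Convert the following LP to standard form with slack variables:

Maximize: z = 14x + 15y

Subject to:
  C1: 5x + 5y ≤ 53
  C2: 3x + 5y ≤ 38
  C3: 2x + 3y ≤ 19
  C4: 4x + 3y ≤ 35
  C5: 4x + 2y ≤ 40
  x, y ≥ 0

max z = 14x + 15y

s.t.
  5x + 5y + s1 = 53
  3x + 5y + s2 = 38
  2x + 3y + s3 = 19
  4x + 3y + s4 = 35
  4x + 2y + s5 = 40
  x, y, s1, s2, s3, s4, s5 ≥ 0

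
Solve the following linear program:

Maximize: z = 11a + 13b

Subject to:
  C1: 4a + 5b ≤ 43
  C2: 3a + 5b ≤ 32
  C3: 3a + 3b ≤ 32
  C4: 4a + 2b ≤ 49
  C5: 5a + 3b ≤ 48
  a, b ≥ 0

Evaluate the objective at each vertex of the feasible region:
  z(0, 0) = 0
  z(9.6, 0) = 105.6
  z(9, 1) = 112  ←
  z(0, 6.4) = 83.2
The maximum is at a = 9, b = 1.

a = 9, b = 1, z = 112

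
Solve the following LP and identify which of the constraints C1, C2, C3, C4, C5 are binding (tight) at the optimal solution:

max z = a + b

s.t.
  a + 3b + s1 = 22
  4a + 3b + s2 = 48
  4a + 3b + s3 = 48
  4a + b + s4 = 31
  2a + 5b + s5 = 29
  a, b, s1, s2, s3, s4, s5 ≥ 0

At a = 7, b = 3, compute slack b - a·x for each constraint:
  C1: 22 − 16 = 6  (slack)
  C2: 48 − 37 = 11  (slack)
  C3: 48 − 37 = 11  (slack)
  C4: 31 − 31 = 0  (binding)
  C5: 29 − 29 = 0  (binding)

Optimal: a = 7, b = 3
Binding: C4, C5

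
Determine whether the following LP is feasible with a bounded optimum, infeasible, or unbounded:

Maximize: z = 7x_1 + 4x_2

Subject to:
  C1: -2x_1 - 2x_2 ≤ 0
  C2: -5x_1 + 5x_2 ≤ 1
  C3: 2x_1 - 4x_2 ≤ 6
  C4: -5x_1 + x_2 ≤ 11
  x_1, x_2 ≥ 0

Unbounded (objective can increase without bound)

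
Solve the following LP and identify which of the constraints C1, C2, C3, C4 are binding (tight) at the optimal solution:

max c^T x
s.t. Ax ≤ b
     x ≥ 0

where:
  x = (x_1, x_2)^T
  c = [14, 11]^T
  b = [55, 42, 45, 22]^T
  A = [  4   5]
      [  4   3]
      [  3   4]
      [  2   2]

At x_1 = 9, x_2 = 2, compute slack b - a·x for each constraint:
  C1: 55 − 46 = 9  (slack)
  C2: 42 − 42 = 0  (binding)
  C3: 45 − 35 = 10  (slack)
  C4: 22 − 22 = 0  (binding)

Optimal: x_1 = 9, x_2 = 2
Binding: C2, C4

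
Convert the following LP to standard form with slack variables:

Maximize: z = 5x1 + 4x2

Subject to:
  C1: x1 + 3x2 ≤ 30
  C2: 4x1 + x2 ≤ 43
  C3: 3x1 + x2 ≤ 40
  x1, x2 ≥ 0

max z = 5x1 + 4x2

s.t.
  x1 + 3x2 + s1 = 30
  4x1 + x2 + s2 = 43
  3x1 + x2 + s3 = 40
  x1, x2, s1, s2, s3 ≥ 0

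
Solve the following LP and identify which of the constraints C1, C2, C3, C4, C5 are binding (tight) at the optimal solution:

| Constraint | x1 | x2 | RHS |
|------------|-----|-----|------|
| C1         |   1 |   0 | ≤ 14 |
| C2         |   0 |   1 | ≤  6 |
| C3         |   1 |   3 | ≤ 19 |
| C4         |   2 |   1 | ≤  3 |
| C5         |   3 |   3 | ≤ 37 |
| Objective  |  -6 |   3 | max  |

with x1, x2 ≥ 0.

At x1 = 0, x2 = 3, compute slack b - a·x for each constraint:
  C1: 14 − 0 = 14  (slack)
  C2: 6 − 3 = 3  (slack)
  C3: 19 − 9 = 10  (slack)
  C4: 3 − 3 = 0  (binding)
  C5: 37 − 9 = 28  (slack)

Optimal: x1 = 0, x2 = 3
Binding: C4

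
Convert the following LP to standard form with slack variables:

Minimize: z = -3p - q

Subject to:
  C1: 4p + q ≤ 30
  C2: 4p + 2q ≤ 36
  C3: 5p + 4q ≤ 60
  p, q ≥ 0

min z = -3p - q

s.t.
  4p + q + s1 = 30
  4p + 2q + s2 = 36
  5p + 4q + s3 = 60
  p, q, s1, s2, s3 ≥ 0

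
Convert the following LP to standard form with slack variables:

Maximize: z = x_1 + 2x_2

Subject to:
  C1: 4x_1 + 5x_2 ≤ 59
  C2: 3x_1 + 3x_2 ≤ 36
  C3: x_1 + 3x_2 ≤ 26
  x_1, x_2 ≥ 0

max z = x_1 + 2x_2

s.t.
  4x_1 + 5x_2 + s1 = 59
  3x_1 + 3x_2 + s2 = 36
  x_1 + 3x_2 + s3 = 26
  x_1, x_2, s1, s2, s3 ≥ 0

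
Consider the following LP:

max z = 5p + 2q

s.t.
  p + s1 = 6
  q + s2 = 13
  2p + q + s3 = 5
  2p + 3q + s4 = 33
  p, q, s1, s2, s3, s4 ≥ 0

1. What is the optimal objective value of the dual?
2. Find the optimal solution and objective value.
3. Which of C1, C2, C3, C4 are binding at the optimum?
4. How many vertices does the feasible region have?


1. 12.5
2. p = 2.5, q = 0, z = 12.5
3. C3
4. 3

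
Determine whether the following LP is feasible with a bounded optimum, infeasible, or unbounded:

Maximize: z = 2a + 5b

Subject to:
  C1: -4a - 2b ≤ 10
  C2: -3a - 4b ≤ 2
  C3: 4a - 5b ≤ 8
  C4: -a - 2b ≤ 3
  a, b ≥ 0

Unbounded (objective can increase without bound)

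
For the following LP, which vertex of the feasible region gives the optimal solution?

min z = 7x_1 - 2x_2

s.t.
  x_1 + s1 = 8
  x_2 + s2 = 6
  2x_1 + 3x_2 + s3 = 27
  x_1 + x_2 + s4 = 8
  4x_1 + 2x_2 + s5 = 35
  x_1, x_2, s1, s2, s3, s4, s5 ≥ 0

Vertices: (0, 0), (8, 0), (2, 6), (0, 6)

Evaluate the objective at each vertex of the feasible region:
  z(0, 0) = 0
  z(8, 0) = 56
  z(2, 6) = 2
  z(0, 6) = -12  ←
The minimum is at x_1 = 0, x_2 = 6.

(0, 6)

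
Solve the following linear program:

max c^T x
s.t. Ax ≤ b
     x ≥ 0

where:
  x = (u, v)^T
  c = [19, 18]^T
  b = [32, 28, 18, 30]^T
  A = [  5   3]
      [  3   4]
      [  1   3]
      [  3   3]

Evaluate the objective at each vertex of the feasible region:
  z(0, 0) = 0
  z(6.4, 0) = 121.6
  z(4, 4) = 148  ←
  z(2.4, 5.2) = 139.2
  z(0, 6) = 108
The maximum is at u = 4, v = 4.

u = 4, v = 4, z = 148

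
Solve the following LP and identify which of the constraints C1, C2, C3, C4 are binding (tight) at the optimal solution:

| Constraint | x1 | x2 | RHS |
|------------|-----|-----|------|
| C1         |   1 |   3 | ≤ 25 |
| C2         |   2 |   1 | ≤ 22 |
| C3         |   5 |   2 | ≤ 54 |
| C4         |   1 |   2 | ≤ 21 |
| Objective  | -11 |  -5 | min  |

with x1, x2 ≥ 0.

At x1 = 10, x2 = 2, compute slack b - a·x for each constraint:
  C1: 25 − 16 = 9  (slack)
  C2: 22 − 22 = 0  (binding)
  C3: 54 − 54 = 0  (binding)
  C4: 21 − 14 = 7  (slack)

Optimal: x1 = 10, x2 = 2
Binding: C2, C3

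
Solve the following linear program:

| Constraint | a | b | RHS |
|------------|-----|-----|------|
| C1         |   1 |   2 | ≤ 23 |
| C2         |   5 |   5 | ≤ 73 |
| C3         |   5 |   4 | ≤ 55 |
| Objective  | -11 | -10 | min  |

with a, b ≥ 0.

Evaluate the objective at each vertex of the feasible region:
  z(0, 0) = 0
  z(11, 0) = -121
  z(3, 10) = -133  ←
  z(0, 11.5) = -115
The minimum is at a = 3, b = 10.

a = 3, b = 10, z = -133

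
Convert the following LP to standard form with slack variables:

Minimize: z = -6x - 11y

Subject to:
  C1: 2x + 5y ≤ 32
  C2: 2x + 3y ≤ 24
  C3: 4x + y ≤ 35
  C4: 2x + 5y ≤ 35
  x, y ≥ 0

min z = -6x - 11y

s.t.
  2x + 5y + s1 = 32
  2x + 3y + s2 = 24
  4x + y + s3 = 35
  2x + 5y + s4 = 35
  x, y, s1, s2, s3, s4 ≥ 0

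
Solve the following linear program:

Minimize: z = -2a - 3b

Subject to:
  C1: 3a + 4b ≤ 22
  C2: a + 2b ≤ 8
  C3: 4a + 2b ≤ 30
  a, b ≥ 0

Evaluate the objective at each vertex of the feasible region:
  z(0, 0) = 0
  z(7.333, 0) = -14.67
  z(6, 1) = -15  ←
  z(0, 4) = -12
The minimum is at a = 6, b = 1.

a = 6, b = 1, z = -15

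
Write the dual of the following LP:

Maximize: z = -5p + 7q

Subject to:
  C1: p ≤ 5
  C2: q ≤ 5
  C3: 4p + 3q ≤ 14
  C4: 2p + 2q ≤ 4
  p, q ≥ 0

Primal max cᵀx s.t. Ax ≤ b, x ≥ 0  →  Dual min bᵀy s.t. Aᵀy ≥ c, y ≥ 0.

Minimize: z = 5y1 + 5y2 + 14y3 + 4y4

Subject to:
  y1 + 4y3 + 2y4 ≥ -5
  y2 + 3y3 + 2y4 ≥ 7
  y1, y2, y3, y4 ≥ 0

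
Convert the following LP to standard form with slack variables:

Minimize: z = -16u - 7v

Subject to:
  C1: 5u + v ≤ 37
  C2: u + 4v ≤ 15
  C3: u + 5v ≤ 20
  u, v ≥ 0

min z = -16u - 7v

s.t.
  5u + v + s1 = 37
  u + 4v + s2 = 15
  u + 5v + s3 = 20
  u, v, s1, s2, s3 ≥ 0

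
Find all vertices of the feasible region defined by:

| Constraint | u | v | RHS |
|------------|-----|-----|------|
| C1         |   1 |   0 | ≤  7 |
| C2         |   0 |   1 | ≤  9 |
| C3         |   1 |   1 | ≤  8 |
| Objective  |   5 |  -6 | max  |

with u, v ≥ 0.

(0, 0), (7, 0), (7, 1), (0, 8)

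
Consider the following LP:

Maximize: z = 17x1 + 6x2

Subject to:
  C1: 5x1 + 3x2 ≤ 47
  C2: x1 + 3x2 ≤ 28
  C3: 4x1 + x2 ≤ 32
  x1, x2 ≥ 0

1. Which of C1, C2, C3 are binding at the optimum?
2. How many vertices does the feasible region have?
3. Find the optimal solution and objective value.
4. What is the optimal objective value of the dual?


1. C1, C3
2. 5
3. x1 = 7, x2 = 4, z = 143
4. 143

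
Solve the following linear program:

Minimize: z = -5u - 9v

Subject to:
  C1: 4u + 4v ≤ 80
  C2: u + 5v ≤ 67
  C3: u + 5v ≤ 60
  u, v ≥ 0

Evaluate the objective at each vertex of the feasible region:
  z(0, 0) = 0
  z(20, 0) = -100
  z(10, 10) = -140  ←
  z(0, 12) = -108
The minimum is at u = 10, v = 10.

u = 10, v = 10, z = -140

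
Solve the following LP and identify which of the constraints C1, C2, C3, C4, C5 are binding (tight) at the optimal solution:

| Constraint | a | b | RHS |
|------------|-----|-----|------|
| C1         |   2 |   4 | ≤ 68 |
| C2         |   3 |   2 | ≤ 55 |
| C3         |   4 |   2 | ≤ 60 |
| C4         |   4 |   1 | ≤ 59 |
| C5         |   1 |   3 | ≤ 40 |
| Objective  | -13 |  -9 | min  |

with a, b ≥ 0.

At a = 10, b = 10, compute slack b - a·x for each constraint:
  C1: 68 − 60 = 8  (slack)
  C2: 55 − 50 = 5  (slack)
  C3: 60 − 60 = 0  (binding)
  C4: 59 − 50 = 9  (slack)
  C5: 40 − 40 = 0  (binding)

Optimal: a = 10, b = 10
Binding: C3, C5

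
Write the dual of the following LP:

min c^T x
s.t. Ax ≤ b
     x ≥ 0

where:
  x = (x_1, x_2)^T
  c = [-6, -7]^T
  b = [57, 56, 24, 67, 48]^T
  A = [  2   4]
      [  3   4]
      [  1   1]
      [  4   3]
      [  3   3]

Primal min cᵀx s.t. Ax ≤ b, x ≥ 0  →  Dual max −bᵀy s.t. Aᵀy ≥ −c, y ≥ 0.

Maximize: z = -57y1 - 56y2 - 24y3 - 67y4 - 48y5

Subject to:
  2y1 + 3y2 + y3 + 4y4 + 3y5 ≥ 6
  4y1 + 4y2 + y3 + 3y4 + 3y5 ≥ 7
  y1, y2, y3, y4, y5 ≥ 0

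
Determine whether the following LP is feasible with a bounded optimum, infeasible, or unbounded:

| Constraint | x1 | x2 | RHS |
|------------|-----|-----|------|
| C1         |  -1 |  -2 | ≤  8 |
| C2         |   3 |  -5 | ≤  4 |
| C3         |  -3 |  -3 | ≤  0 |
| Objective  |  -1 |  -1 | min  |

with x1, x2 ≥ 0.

Unbounded (objective can decrease without bound)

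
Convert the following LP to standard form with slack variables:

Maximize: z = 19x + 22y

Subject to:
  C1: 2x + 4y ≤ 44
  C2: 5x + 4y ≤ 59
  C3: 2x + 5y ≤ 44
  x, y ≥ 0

max z = 19x + 22y

s.t.
  2x + 4y + s1 = 44
  5x + 4y + s2 = 59
  2x + 5y + s3 = 44
  x, y, s1, s2, s3 ≥ 0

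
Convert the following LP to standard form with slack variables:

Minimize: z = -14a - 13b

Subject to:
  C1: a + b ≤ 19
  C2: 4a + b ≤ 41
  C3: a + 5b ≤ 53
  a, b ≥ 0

min z = -14a - 13b

s.t.
  a + b + s1 = 19
  4a + b + s2 = 41
  a + 5b + s3 = 53
  a, b, s1, s2, s3 ≥ 0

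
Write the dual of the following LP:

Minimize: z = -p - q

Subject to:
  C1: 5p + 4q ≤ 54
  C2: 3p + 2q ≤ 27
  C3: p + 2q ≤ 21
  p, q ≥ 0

Primal min cᵀx s.t. Ax ≤ b, x ≥ 0  →  Dual max −bᵀy s.t. Aᵀy ≥ −c, y ≥ 0.

Maximize: z = -54y1 - 27y2 - 21y3

Subject to:
  5y1 + 3y2 + y3 ≥ 1
  4y1 + 2y2 + 2y3 ≥ 1
  y1, y2, y3 ≥ 0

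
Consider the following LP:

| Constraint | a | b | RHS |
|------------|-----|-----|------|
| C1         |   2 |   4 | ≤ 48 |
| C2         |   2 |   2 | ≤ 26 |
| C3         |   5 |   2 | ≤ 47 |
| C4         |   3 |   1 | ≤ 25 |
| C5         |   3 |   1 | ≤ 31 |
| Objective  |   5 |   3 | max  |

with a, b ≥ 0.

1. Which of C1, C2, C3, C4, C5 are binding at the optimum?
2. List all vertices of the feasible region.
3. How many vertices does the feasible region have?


1. C2, C4
2. (0, 0), (8.333, 0), (6, 7), (2, 11), (0, 12)
3. 5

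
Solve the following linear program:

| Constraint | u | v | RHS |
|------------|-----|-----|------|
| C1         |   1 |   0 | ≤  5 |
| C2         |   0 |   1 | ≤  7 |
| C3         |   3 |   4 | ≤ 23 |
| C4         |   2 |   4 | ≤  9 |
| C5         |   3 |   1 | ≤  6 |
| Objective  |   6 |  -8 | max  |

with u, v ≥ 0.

Evaluate the objective at each vertex of the feasible region:
  z(0, 0) = 0
  z(2, 0) = 12  ←
  z(1.5, 1.5) = -3
  z(0, 2.25) = -18
The maximum is at u = 2, v = 0.

u = 2, v = 0, z = 12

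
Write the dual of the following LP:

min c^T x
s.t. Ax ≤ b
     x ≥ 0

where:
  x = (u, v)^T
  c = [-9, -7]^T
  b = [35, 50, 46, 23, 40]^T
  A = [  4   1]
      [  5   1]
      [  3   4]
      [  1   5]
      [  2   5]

Primal min cᵀx s.t. Ax ≤ b, x ≥ 0  →  Dual max −bᵀy s.t. Aᵀy ≥ −c, y ≥ 0.

Maximize: z = -35y1 - 50y2 - 46y3 - 23y4 - 40y5

Subject to:
  4y1 + 5y2 + 3y3 + y4 + 2y5 ≥ 9
  y1 + y2 + 4y3 + 5y4 + 5y5 ≥ 7
  y1, y2, y3, y4, y5 ≥ 0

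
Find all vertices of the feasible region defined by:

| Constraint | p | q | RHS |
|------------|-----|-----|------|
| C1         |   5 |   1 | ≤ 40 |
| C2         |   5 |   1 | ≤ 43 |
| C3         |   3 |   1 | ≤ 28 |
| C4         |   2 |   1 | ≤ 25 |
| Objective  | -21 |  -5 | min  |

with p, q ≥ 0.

(0, 0), (8, 0), (6, 10), (3, 19), (0, 25)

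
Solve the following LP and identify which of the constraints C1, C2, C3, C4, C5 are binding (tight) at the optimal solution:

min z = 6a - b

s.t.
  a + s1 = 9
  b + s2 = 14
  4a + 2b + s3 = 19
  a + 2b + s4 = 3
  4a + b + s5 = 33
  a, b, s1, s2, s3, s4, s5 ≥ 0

At a = 0, b = 1.5, compute slack b - a·x for each constraint:
  C1: 9 − 0 = 9  (slack)
  C2: 14 − 1.5 = 12.5  (slack)
  C3: 19 − 3 = 16  (slack)
  C4: 3 − 3 = 0  (binding)
  C5: 33 − 1.5 = 31.5  (slack)

Optimal: a = 0, b = 1.5
Binding: C4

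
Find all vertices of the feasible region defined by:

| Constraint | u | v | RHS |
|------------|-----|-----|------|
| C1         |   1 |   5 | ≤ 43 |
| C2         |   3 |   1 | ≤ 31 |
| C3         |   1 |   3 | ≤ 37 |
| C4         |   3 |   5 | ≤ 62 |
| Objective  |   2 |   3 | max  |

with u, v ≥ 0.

(0, 0), (10.33, 0), (8, 7), (0, 8.6)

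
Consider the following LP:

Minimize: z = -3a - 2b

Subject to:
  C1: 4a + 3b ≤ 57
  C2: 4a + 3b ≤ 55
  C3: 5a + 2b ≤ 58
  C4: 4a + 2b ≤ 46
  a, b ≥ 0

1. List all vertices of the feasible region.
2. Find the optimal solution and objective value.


1. (0, 0), (11.5, 0), (7, 9), (0, 18.33)
2. a = 7, b = 9, z = -39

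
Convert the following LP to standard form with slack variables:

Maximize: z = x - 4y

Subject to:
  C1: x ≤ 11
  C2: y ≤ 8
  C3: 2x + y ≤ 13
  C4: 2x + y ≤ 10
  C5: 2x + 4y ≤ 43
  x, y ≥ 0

max z = x - 4y

s.t.
  x + s1 = 11
  y + s2 = 8
  2x + y + s3 = 13
  2x + y + s4 = 10
  2x + 4y + s5 = 43
  x, y, s1, s2, s3, s4, s5 ≥ 0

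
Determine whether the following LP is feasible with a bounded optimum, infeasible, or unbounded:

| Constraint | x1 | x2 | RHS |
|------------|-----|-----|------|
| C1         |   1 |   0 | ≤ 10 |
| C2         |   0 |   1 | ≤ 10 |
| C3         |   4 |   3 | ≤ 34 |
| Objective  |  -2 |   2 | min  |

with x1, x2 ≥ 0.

Feasible with a bounded optimal solution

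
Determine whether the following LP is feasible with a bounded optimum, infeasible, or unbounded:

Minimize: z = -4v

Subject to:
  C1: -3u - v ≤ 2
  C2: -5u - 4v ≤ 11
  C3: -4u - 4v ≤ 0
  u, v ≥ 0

Unbounded (objective can decrease without bound)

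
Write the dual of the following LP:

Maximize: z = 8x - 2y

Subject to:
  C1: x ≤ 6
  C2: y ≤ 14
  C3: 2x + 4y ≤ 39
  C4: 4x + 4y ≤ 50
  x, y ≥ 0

Primal max cᵀx s.t. Ax ≤ b, x ≥ 0  →  Dual min bᵀy s.t. Aᵀy ≥ c, y ≥ 0.

Minimize: z = 6y1 + 14y2 + 39y3 + 50y4

Subject to:
  y1 + 2y3 + 4y4 ≥ 8
  y2 + 4y3 + 4y4 ≥ -2
  y1, y2, y3, y4 ≥ 0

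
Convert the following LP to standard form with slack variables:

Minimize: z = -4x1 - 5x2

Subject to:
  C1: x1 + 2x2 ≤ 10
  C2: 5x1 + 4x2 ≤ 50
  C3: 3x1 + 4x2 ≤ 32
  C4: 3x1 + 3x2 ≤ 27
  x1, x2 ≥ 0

min z = -4x1 - 5x2

s.t.
  x1 + 2x2 + s1 = 10
  5x1 + 4x2 + s2 = 50
  3x1 + 4x2 + s3 = 32
  3x1 + 3x2 + s4 = 27
  x1, x2, s1, s2, s3, s4 ≥ 0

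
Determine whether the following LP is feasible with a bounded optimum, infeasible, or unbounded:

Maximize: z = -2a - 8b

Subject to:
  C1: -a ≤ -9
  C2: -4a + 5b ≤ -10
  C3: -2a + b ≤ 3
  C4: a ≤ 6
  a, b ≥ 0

Infeasible (no feasible solution exists)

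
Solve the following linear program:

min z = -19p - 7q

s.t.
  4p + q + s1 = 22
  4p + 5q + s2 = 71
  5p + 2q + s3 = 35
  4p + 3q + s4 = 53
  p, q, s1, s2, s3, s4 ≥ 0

Evaluate the objective at each vertex of the feasible region:
  z(0, 0) = 0
  z(5.5, 0) = -104.5
  z(3, 10) = -127  ←
  z(1.941, 12.65) = -125.4
  z(0, 14.2) = -99.4
The minimum is at p = 3, q = 10.

p = 3, q = 10, z = -127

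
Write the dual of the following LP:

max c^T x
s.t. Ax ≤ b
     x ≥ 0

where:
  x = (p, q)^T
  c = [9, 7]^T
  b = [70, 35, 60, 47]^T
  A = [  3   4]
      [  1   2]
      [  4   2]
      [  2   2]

Primal max cᵀx s.t. Ax ≤ b, x ≥ 0  →  Dual min bᵀy s.t. Aᵀy ≥ c, y ≥ 0.

Minimize: z = 70y1 + 35y2 + 60y3 + 47y4

Subject to:
  3y1 + y2 + 4y3 + 2y4 ≥ 9
  4y1 + 2y2 + 2y3 + 2y4 ≥ 7
  y1, y2, y3, y4 ≥ 0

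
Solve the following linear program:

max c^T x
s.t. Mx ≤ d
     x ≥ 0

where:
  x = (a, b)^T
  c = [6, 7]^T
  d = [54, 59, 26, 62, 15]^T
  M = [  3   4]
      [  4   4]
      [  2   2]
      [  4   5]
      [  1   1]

Evaluate the objective at each vertex of the feasible region:
  z(0, 0) = 0
  z(13, 0) = 78
  z(3, 10) = 88  ←
  z(0, 12.4) = 86.8
The maximum is at a = 3, b = 10.

a = 3, b = 10, z = 88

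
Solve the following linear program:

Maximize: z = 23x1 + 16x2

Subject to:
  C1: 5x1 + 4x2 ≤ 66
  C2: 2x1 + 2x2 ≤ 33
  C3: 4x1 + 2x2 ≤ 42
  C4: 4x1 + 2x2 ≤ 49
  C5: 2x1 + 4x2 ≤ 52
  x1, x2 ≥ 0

Evaluate the objective at each vertex of the feasible region:
  z(0, 0) = 0
  z(10.5, 0) = 241.5
  z(6, 9) = 282  ←
  z(4.667, 10.67) = 278
  z(0, 13) = 208
The maximum is at x1 = 6, x2 = 9.

x1 = 6, x2 = 9, z = 282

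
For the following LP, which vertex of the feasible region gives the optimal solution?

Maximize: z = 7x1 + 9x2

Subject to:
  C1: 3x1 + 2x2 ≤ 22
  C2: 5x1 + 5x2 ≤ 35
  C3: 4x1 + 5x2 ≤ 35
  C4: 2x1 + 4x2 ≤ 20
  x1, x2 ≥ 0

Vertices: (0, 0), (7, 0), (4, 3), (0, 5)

Evaluate the objective at each vertex of the feasible region:
  z(0, 0) = 0
  z(7, 0) = 49
  z(4, 3) = 55  ←
  z(0, 5) = 45
The maximum is at x1 = 4, x2 = 3.

(4, 3)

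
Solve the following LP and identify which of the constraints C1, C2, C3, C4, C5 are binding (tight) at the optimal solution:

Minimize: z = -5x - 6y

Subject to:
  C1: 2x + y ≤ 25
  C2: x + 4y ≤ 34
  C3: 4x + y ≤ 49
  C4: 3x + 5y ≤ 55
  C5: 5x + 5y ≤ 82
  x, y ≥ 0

At x = 10, y = 5, compute slack b - a·x for each constraint:
  C1: 25 − 25 = 0  (binding)
  C2: 34 − 30 = 4  (slack)
  C3: 49 − 45 = 4  (slack)
  C4: 55 − 55 = 0  (binding)
  C5: 82 − 75 = 7  (slack)

Optimal: x = 10, y = 5
Binding: C1, C4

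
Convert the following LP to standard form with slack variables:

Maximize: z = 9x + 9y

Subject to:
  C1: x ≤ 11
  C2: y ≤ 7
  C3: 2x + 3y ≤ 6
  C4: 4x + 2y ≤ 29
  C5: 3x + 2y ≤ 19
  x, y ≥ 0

max z = 9x + 9y

s.t.
  x + s1 = 11
  y + s2 = 7
  2x + 3y + s3 = 6
  4x + 2y + s4 = 29
  3x + 2y + s5 = 19
  x, y, s1, s2, s3, s4, s5 ≥ 0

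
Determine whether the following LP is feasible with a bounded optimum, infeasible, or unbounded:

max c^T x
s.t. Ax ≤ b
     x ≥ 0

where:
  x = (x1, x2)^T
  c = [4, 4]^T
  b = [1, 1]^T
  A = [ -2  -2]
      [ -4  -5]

Unbounded (objective can increase without bound)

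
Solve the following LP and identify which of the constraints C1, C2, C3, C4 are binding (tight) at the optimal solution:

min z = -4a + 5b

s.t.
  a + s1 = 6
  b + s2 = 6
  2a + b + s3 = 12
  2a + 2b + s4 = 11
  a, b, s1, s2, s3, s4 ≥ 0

At a = 5.5, b = 0, compute slack b - a·x for each constraint:
  C1: 6 − 5.5 = 0.5  (slack)
  C2: 6 − 0 = 6  (slack)
  C3: 12 − 11 = 1  (slack)
  C4: 11 − 11 = 0  (binding)

Optimal: a = 5.5, b = 0
Binding: C4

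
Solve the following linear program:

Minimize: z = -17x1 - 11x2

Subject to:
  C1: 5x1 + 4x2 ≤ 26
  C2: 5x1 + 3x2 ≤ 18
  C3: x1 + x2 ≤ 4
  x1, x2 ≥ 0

Evaluate the objective at each vertex of the feasible region:
  z(0, 0) = 0
  z(3.6, 0) = -61.2
  z(3, 1) = -62  ←
  z(0, 4) = -44
The minimum is at x1 = 3, x2 = 1.

x1 = 3, x2 = 1, z = -62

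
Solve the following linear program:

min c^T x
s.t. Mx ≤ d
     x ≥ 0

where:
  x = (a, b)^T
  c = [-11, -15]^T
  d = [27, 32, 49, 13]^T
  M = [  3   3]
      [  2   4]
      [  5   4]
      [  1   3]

Evaluate the objective at each vertex of the feasible region:
  z(0, 0) = 0
  z(9, 0) = -99
  z(7, 2) = -107  ←
  z(0, 4.333) = -65
The minimum is at a = 7, b = 2.

a = 7, b = 2, z = -107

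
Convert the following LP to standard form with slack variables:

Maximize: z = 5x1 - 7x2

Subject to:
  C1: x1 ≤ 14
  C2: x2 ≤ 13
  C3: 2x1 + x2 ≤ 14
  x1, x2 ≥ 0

max z = 5x1 - 7x2

s.t.
  x1 + s1 = 14
  x2 + s2 = 13
  2x1 + x2 + s3 = 14
  x1, x2, s1, s2, s3 ≥ 0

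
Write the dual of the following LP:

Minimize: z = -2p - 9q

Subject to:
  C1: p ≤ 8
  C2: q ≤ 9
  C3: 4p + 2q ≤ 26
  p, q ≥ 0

Primal min cᵀx s.t. Ax ≤ b, x ≥ 0  →  Dual max −bᵀy s.t. Aᵀy ≥ −c, y ≥ 0.

Maximize: z = -8y1 - 9y2 - 26y3

Subject to:
  y1 + 4y3 ≥ 2
  y2 + 2y3 ≥ 9
  y1, y2, y3 ≥ 0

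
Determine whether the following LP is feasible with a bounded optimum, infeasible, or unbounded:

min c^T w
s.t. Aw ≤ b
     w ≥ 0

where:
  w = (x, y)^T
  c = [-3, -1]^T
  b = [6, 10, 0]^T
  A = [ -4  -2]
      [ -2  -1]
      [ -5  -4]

Unbounded (objective can decrease without bound)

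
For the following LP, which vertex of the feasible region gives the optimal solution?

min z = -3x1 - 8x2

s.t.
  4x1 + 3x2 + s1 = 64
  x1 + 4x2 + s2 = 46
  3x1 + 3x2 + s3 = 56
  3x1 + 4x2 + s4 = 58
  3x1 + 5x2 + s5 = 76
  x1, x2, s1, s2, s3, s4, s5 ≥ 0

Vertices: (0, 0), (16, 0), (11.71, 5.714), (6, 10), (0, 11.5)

Evaluate the objective at each vertex of the feasible region:
  z(0, 0) = 0
  z(16, 0) = -48
  z(11.71, 5.714) = -80.86
  z(6, 10) = -98  ←
  z(0, 11.5) = -92
The minimum is at x1 = 6, x2 = 10.

(6, 10)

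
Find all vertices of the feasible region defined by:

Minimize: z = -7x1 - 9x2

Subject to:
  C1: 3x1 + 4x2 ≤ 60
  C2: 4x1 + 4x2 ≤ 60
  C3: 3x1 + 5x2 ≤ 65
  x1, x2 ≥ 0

(0, 0), (15, 0), (5, 10), (0, 13)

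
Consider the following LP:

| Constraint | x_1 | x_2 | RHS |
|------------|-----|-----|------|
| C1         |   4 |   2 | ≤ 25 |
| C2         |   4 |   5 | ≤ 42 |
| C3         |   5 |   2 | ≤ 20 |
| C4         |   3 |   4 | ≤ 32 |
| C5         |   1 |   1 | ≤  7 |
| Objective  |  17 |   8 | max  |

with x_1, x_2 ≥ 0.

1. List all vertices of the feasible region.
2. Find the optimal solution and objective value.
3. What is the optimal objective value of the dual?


1. (0, 0), (4, 0), (2, 5), (0, 7)
2. x_1 = 2, x_2 = 5, z = 74
3. 74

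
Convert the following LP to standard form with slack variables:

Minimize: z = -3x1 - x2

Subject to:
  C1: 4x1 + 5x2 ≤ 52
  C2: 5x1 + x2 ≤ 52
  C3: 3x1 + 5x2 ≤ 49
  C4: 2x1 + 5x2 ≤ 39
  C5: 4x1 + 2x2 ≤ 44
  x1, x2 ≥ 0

min z = -3x1 - x2

s.t.
  4x1 + 5x2 + s1 = 52
  5x1 + x2 + s2 = 52
  3x1 + 5x2 + s3 = 49
  2x1 + 5x2 + s4 = 39
  4x1 + 2x2 + s5 = 44
  x1, x2, s1, s2, s3, s4, s5 ≥ 0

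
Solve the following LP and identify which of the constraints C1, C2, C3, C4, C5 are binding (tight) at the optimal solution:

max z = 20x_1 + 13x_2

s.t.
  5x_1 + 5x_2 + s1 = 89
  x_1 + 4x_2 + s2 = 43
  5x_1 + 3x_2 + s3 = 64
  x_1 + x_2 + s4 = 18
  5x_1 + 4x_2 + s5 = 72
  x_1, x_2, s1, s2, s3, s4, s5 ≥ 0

At x_1 = 8, x_2 = 8, compute slack b - a·x for each constraint:
  C1: 89 − 80 = 9  (slack)
  C2: 43 − 40 = 3  (slack)
  C3: 64 − 64 = 0  (binding)
  C4: 18 − 16 = 2  (slack)
  C5: 72 − 72 = 0  (binding)

Optimal: x_1 = 8, x_2 = 8
Binding: C3, C5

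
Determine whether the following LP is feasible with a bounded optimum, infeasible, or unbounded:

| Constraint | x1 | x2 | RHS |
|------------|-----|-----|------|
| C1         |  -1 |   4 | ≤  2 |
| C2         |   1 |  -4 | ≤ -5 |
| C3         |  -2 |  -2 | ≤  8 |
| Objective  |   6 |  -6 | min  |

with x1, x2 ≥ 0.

Infeasible (no feasible solution exists)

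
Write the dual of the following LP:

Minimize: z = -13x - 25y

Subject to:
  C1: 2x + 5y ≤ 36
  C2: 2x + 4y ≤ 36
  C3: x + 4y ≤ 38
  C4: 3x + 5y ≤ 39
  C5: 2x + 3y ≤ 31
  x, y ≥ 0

Primal min cᵀx s.t. Ax ≤ b, x ≥ 0  →  Dual max −bᵀy s.t. Aᵀy ≥ −c, y ≥ 0.

Maximize: z = -36y1 - 36y2 - 38y3 - 39y4 - 31y5

Subject to:
  2y1 + 2y2 + y3 + 3y4 + 2y5 ≥ 13
  5y1 + 4y2 + 4y3 + 5y4 + 3y5 ≥ 25
  y1, y2, y3, y4, y5 ≥ 0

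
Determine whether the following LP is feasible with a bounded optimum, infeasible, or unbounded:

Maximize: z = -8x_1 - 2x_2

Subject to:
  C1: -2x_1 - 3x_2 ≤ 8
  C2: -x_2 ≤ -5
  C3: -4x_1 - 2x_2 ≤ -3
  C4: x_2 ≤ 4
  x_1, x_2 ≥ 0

Infeasible (no feasible solution exists)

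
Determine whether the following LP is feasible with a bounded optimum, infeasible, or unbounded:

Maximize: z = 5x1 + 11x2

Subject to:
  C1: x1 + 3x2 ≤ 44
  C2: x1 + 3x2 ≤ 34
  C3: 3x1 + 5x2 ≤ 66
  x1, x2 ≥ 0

Feasible with a bounded optimal solution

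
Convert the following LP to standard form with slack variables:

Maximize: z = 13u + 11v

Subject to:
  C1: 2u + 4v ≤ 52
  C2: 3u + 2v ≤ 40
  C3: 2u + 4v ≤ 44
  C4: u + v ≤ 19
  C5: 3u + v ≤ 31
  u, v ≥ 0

max z = 13u + 11v

s.t.
  2u + 4v + s1 = 52
  3u + 2v + s2 = 40
  2u + 4v + s3 = 44
  u + v + s4 = 19
  3u + v + s5 = 31
  u, v, s1, s2, s3, s4, s5 ≥ 0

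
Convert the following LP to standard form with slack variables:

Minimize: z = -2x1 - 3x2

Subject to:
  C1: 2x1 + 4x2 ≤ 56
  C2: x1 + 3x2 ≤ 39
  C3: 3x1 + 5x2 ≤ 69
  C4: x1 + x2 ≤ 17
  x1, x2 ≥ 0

min z = -2x1 - 3x2

s.t.
  2x1 + 4x2 + s1 = 56
  x1 + 3x2 + s2 = 39
  3x1 + 5x2 + s3 = 69
  x1 + x2 + s4 = 17
  x1, x2, s1, s2, s3, s4 ≥ 0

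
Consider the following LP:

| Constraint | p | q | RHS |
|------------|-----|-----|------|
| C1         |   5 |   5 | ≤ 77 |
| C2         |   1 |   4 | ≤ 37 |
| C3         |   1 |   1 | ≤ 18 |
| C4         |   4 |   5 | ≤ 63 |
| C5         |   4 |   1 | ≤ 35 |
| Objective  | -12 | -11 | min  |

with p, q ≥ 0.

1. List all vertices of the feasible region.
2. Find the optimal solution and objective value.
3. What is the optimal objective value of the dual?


1. (0, 0), (8.75, 0), (7, 7), (6.091, 7.727), (0, 9.25)
2. p = 7, q = 7, z = -161
3. -161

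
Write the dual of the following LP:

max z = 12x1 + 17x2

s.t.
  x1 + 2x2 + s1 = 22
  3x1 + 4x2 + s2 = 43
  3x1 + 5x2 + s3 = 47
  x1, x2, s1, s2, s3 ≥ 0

Primal max cᵀx s.t. Ax ≤ b, x ≥ 0  →  Dual min bᵀy s.t. Aᵀy ≥ c, y ≥ 0.

Minimize: z = 22y1 + 43y2 + 47y3

Subject to:
  y1 + 3y2 + 3y3 ≥ 12
  2y1 + 4y2 + 5y3 ≥ 17
  y1, y2, y3 ≥ 0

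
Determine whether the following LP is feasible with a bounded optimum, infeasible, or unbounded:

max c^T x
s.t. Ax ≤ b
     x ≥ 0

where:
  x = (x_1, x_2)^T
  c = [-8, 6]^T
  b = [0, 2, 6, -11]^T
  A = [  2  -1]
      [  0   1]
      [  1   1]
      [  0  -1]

Infeasible (no feasible solution exists)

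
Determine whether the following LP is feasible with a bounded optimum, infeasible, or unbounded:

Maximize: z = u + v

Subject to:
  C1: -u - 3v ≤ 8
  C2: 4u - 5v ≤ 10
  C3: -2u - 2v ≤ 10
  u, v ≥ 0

Unbounded (objective can increase without bound)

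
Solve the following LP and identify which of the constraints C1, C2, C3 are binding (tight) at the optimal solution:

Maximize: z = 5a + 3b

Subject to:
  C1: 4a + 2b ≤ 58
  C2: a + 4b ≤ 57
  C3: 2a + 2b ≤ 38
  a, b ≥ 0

At a = 10, b = 9, compute slack b - a·x for each constraint:
  C1: 58 − 58 = 0  (binding)
  C2: 57 − 46 = 11  (slack)
  C3: 38 − 38 = 0  (binding)

Optimal: a = 10, b = 9
Binding: C1, C3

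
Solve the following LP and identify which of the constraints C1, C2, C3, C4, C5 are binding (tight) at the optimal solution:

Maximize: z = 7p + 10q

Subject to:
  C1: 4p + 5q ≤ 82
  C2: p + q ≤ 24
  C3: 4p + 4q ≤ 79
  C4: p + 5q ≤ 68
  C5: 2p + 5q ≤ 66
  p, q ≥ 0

At p = 8, q = 10, compute slack b - a·x for each constraint:
  C1: 82 − 82 = 0  (binding)
  C2: 24 − 18 = 6  (slack)
  C3: 79 − 72 = 7  (slack)
  C4: 68 − 58 = 10  (slack)
  C5: 66 − 66 = 0  (binding)

Optimal: p = 8, q = 10
Binding: C1, C5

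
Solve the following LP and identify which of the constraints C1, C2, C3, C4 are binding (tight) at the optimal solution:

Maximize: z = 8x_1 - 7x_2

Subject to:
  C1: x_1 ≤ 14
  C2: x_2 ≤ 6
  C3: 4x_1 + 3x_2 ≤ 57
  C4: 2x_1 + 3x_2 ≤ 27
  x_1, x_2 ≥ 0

At x_1 = 13.5, x_2 = 0, compute slack b - a·x for each constraint:
  C1: 14 − 13.5 = 0.5  (slack)
  C2: 6 − 0 = 6  (slack)
  C3: 57 − 54 = 3  (slack)
  C4: 27 − 27 = 0  (binding)

Optimal: x_1 = 13.5, x_2 = 0
Binding: C4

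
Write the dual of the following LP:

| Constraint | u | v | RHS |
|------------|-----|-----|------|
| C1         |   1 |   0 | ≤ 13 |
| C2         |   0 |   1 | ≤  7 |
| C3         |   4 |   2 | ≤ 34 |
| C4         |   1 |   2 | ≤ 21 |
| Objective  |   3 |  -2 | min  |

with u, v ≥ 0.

Primal min cᵀx s.t. Ax ≤ b, x ≥ 0  →  Dual max −bᵀy s.t. Aᵀy ≥ −c, y ≥ 0.

Maximize: z = -13y1 - 7y2 - 34y3 - 21y4

Subject to:
  y1 + 4y3 + y4 ≥ -3
  y2 + 2y3 + 2y4 ≥ 2
  y1, y2, y3, y4 ≥ 0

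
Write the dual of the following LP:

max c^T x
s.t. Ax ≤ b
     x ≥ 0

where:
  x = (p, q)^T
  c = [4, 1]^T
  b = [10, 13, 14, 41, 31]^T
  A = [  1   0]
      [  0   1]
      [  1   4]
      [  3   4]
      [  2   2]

Primal max cᵀx s.t. Ax ≤ b, x ≥ 0  →  Dual min bᵀy s.t. Aᵀy ≥ c, y ≥ 0.

Minimize: z = 10y1 + 13y2 + 14y3 + 41y4 + 31y5

Subject to:
  y1 + y3 + 3y4 + 2y5 ≥ 4
  y2 + 4y3 + 4y4 + 2y5 ≥ 1
  y1, y2, y3, y4, y5 ≥ 0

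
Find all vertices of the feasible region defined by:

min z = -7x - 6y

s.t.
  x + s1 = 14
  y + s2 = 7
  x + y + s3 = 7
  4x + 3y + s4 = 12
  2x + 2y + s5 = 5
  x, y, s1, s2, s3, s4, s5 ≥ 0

(0, 0), (2.5, 0), (0, 2.5)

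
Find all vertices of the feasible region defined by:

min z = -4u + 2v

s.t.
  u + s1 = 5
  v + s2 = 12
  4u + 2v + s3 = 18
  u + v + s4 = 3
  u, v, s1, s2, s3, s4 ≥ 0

(0, 0), (3, 0), (0, 3)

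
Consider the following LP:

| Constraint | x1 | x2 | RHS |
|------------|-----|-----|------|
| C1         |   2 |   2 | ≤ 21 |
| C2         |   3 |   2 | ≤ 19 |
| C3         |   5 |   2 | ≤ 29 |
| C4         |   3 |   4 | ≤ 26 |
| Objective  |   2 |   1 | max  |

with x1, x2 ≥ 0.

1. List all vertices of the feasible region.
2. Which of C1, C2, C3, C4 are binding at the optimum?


1. (0, 0), (5.8, 0), (5, 2), (4, 3.5), (0, 6.5)
2. C2, C3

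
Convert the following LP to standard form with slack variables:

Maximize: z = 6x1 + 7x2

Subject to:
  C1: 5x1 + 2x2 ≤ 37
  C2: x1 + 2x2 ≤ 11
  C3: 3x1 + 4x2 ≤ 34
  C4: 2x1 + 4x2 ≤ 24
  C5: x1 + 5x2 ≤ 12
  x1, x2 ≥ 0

max z = 6x1 + 7x2

s.t.
  5x1 + 2x2 + s1 = 37
  x1 + 2x2 + s2 = 11
  3x1 + 4x2 + s3 = 34
  2x1 + 4x2 + s4 = 24
  x1 + 5x2 + s5 = 12
  x1, x2, s1, s2, s3, s4, s5 ≥ 0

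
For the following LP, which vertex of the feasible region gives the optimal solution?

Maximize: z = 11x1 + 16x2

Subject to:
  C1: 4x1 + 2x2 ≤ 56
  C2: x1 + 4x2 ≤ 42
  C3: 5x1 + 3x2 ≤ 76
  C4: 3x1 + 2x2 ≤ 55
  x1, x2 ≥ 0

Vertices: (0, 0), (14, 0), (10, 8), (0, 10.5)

Evaluate the objective at each vertex of the feasible region:
  z(0, 0) = 0
  z(14, 0) = 154
  z(10, 8) = 238  ←
  z(0, 10.5) = 168
The maximum is at x1 = 10, x2 = 8.

(10, 8)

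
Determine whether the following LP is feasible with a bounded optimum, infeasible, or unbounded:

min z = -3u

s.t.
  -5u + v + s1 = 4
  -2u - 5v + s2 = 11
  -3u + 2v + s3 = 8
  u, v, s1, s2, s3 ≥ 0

Unbounded (objective can decrease without bound)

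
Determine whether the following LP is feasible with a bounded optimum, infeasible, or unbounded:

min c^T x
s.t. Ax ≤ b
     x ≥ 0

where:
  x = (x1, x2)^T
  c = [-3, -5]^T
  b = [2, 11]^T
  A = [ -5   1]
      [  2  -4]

Unbounded (objective can decrease without bound)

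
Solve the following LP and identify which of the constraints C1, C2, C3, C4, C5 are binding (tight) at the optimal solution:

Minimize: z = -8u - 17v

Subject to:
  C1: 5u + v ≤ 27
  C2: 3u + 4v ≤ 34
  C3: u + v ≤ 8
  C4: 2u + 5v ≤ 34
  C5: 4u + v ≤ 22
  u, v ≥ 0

At u = 2, v = 6, compute slack b - a·x for each constraint:
  C1: 27 − 16 = 11  (slack)
  C2: 34 − 30 = 4  (slack)
  C3: 8 − 8 = 0  (binding)
  C4: 34 − 34 = 0  (binding)
  C5: 22 − 14 = 8  (slack)

Optimal: u = 2, v = 6
Binding: C3, C4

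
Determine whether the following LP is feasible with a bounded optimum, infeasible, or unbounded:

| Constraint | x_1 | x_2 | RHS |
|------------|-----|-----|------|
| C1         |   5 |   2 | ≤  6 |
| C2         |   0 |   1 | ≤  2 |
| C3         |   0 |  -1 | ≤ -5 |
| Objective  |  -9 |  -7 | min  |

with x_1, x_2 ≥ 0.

Infeasible (no feasible solution exists)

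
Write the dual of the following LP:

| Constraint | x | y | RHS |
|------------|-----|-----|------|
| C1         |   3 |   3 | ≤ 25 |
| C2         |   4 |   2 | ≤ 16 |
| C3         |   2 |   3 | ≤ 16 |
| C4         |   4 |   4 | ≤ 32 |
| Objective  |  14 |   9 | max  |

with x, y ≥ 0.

Primal max cᵀx s.t. Ax ≤ b, x ≥ 0  →  Dual min bᵀy s.t. Aᵀy ≥ c, y ≥ 0.

Minimize: z = 25y1 + 16y2 + 16y3 + 32y4

Subject to:
  3y1 + 4y2 + 2y3 + 4y4 ≥ 14
  3y1 + 2y2 + 3y3 + 4y4 ≥ 9
  y1, y2, y3, y4 ≥ 0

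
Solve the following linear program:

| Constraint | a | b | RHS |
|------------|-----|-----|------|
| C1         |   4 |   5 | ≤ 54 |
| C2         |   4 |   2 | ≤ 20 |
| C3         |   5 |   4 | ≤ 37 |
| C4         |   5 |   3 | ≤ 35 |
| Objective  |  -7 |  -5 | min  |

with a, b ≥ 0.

Evaluate the objective at each vertex of the feasible region:
  z(0, 0) = 0
  z(5, 0) = -35
  z(1, 8) = -47  ←
  z(0, 9.25) = -46.25
The minimum is at a = 1, b = 8.

a = 1, b = 8, z = -47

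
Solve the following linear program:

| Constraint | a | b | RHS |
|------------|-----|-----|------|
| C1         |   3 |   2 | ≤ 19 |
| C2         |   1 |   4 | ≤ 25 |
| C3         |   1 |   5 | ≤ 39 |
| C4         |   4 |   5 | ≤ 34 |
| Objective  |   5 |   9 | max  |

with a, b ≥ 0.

Evaluate the objective at each vertex of the feasible region:
  z(0, 0) = 0
  z(6.333, 0) = 31.67
  z(3.857, 3.714) = 52.71
  z(1, 6) = 59  ←
  z(0, 6.25) = 56.25
The maximum is at a = 1, b = 6.

a = 1, b = 6, z = 59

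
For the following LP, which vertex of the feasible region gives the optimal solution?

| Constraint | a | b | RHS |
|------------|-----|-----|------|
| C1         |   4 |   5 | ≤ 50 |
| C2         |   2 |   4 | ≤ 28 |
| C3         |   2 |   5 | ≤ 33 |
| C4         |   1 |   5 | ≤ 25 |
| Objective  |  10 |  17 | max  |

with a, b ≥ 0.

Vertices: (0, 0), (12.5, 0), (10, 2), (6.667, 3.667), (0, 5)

Evaluate the objective at each vertex of the feasible region:
  z(0, 0) = 0
  z(12.5, 0) = 125
  z(10, 2) = 134  ←
  z(6.667, 3.667) = 129
  z(0, 5) = 85
The maximum is at a = 10, b = 2.

(10, 2)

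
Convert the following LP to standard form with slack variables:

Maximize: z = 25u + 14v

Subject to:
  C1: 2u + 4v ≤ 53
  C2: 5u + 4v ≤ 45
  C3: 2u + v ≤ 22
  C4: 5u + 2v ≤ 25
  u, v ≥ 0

max z = 25u + 14v

s.t.
  2u + 4v + s1 = 53
  5u + 4v + s2 = 45
  2u + v + s3 = 22
  5u + 2v + s4 = 25
  u, v, s1, s2, s3, s4 ≥ 0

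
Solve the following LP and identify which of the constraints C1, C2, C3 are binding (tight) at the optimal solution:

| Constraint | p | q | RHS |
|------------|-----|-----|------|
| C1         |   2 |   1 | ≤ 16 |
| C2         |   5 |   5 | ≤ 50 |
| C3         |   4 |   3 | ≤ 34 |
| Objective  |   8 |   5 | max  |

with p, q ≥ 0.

At p = 7, q = 2, compute slack b - a·x for each constraint:
  C1: 16 − 16 = 0  (binding)
  C2: 50 − 45 = 5  (slack)
  C3: 34 − 34 = 0  (binding)

Optimal: p = 7, q = 2
Binding: C1, C3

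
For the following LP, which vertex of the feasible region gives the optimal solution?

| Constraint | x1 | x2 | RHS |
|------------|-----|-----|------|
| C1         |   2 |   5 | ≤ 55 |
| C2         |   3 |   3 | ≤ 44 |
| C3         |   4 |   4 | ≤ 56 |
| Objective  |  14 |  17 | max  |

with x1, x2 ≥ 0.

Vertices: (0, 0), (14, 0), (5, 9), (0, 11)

Evaluate the objective at each vertex of the feasible region:
  z(0, 0) = 0
  z(14, 0) = 196
  z(5, 9) = 223  ←
  z(0, 11) = 187
The maximum is at x1 = 5, x2 = 9.

(5, 9)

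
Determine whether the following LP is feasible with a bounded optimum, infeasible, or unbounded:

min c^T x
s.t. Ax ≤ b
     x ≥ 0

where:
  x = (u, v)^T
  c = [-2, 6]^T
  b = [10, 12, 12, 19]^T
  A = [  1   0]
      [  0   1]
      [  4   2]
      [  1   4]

Feasible with a bounded optimal solution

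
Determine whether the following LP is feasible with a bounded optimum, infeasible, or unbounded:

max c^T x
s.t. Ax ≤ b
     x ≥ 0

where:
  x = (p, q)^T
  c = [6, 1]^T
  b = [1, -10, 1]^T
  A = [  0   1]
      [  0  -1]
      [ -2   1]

Infeasible (no feasible solution exists)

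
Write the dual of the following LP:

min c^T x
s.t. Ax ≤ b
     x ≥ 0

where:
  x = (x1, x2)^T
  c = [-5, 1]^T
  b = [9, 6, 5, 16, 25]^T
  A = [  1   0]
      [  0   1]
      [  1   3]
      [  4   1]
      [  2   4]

Primal min cᵀx s.t. Ax ≤ b, x ≥ 0  →  Dual max −bᵀy s.t. Aᵀy ≥ −c, y ≥ 0.

Maximize: z = -9y1 - 6y2 - 5y3 - 16y4 - 25y5

Subject to:
  y1 + y3 + 4y4 + 2y5 ≥ 5
  y2 + 3y3 + y4 + 4y5 ≥ -1
  y1, y2, y3, y4, y5 ≥ 0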